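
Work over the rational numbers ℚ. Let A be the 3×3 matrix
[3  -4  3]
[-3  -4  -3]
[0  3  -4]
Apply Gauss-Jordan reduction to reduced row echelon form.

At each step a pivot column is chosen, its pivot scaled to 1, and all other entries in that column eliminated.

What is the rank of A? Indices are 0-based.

rank = 3

pivot(0,0)=3: scale R0 → (1, -4/3, 1)
  clear (1,0): R1 −= (-3)R0 → (0, -8, 0)
pivot(1,1)=-8: scale R1 → (0, 1, 0)
  clear (0,1): R0 −= (-4/3)R1 → (1, 0, 1)
  clear (2,1): R2 −= (3)R1 → (0, 0, -4)
pivot(2,2)=-4: scale R2 → (0, 0, 1)
  clear (0,2): R0 −= (1)R2 → (1, 0, 0)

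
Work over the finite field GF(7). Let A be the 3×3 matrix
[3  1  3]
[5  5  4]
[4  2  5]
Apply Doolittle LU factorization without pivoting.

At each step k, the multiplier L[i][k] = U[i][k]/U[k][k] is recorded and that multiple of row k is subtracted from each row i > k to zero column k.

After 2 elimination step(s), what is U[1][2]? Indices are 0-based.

U[1][2] = 6

[col 0] pivot 3
  R1 -= 4*R0 → (0, 1, 6)  (L[1][0] := 4)
  R2 -= 6*R0 → (0, 3, 1)  (L[2][0] := 6)
[col 1] pivot 1
  R2 -= 3*R1 → (0, 0, 4)  (L[2][1] := 3)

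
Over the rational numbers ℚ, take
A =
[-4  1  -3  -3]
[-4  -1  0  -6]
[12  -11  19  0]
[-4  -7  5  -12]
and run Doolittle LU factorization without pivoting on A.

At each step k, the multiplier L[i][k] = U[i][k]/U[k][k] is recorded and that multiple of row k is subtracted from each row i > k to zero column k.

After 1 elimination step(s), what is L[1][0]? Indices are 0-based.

L[1][0] = 1

k=0: U[0][0]=-4
  eliminate (1,0): mult=1, new row 1: (0, -2, 3, -3); set L[1][0]=1
  eliminate (2,0): mult=-3, new row 2: (0, -8, 10, -9); set L[2][0]=-3
  eliminate (3,0): mult=1, new row 3: (0, -8, 8, -9); set L[3][0]=1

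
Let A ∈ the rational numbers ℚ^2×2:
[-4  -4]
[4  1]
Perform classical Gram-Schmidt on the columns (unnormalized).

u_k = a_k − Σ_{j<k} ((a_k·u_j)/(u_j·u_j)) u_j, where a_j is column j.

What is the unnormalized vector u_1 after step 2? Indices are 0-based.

Step 1: u_0 = a_0 = (-4, 4).
Step 2: u_1 = a_1 − (5/8)·u_0 = (-3/2, -3/2).

u_1 = (-3/2, -3/2)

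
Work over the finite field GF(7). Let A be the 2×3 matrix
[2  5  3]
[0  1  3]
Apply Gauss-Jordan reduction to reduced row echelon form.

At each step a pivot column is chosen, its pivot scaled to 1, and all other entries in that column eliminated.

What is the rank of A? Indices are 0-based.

rank = 2

[1] R0 /= 2  ⇒  (1, 6, 5)
[2] R1 /= 1  ⇒  (0, 1, 3)
     R0 -= 6·R1  ⇒  (1, 0, 1)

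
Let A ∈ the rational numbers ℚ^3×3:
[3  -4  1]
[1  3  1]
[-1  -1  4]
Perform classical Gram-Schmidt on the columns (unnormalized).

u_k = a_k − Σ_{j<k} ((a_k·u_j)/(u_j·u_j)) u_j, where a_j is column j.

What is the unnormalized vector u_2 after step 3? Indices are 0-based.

u_2 = (61/111, 427/222, 793/222)

Step 1: u_0 = a_0 = (3, 1, -1).
Step 2: u_1 = a_1 − (-8/11)·u_0 = (-20/11, 41/11, -19/11).
Step 3: u_2 = a_2 − (0)·u_0 − (-55/222)·u_1 = (61/111, 427/222, 793/222).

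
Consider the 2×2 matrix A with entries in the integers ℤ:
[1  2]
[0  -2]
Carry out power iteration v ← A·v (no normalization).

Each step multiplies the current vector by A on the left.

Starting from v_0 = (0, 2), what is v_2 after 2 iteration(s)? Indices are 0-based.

v_0 = (0, 2).
v_1 = A·v_0 = (4, -4).
v_2 = A·v_1 = (-4, 8).

v_2 = (-4, 8)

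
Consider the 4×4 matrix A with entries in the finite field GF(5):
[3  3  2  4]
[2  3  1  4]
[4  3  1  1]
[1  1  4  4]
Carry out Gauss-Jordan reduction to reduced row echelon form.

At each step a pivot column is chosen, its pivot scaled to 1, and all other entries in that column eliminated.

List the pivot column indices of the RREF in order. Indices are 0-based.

pivot(0,0)=3: scale R0 → (1, 1, 4, 3)
  clear (1,0): R1 −= (2)R0 → (0, 1, 3, 3)
  clear (2,0): R2 −= (4)R0 → (0, 4, 0, 4)
  clear (3,0): R3 −= (1)R0 → (0, 0, 0, 1)
pivot(1,1)=1: scale R1 → (0, 1, 3, 3)
  clear (0,1): R0 −= (1)R1 → (1, 0, 1, 0)
  clear (2,1): R2 −= (4)R1 → (0, 0, 3, 2)
pivot(2,2)=3: scale R2 → (0, 0, 1, 4)
  clear (0,2): R0 −= (1)R2 → (1, 0, 0, 1)
  clear (1,2): R1 −= (3)R2 → (0, 1, 0, 1)
pivot(3,3)=1: scale R3 → (0, 0, 0, 1)
  clear (0,3): R0 −= (1)R3 → (1, 0, 0, 0)
  clear (1,3): R1 −= (1)R3 → (0, 1, 0, 0)
  clear (2,3): R2 −= (4)R3 → (0, 0, 1, 0)

pivot columns: 0, 1, 2, 3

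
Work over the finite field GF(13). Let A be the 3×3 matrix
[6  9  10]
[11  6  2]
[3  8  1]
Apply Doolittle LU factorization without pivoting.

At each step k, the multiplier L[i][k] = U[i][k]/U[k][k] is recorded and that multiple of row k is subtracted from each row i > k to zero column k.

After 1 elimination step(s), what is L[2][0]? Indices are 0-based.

L[2][0] = 7

[col 0] pivot 6
  R1 -= 4*R0 → (0, 9, 1)  (L[1][0] := 4)
  R2 -= 7*R0 → (0, 10, 9)  (L[2][0] := 7)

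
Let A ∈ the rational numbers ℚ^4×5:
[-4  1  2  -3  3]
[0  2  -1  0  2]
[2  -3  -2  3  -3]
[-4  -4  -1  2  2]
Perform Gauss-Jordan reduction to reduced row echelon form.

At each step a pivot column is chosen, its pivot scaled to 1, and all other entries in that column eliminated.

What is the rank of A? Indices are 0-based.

rank = 4

pivot(0,0)=-4: scale R0 → (1, -1/4, -1/2, 3/4, -3/4)
  clear (2,0): R2 −= (2)R0 → (0, -5/2, -1, 3/2, -3/2)
  clear (3,0): R3 −= (-4)R0 → (0, -5, -3, 5, -1)
pivot(1,1)=2: scale R1 → (0, 1, -1/2, 0, 1)
  clear (0,1): R0 −= (-1/4)R1 → (1, 0, -5/8, 3/4, -1/2)
  clear (2,1): R2 −= (-5/2)R1 → (0, 0, -9/4, 3/2, 1)
  clear (3,1): R3 −= (-5)R1 → (0, 0, -11/2, 5, 4)
pivot(2,2)=-9/4: scale R2 → (0, 0, 1, -2/3, -4/9)
  clear (0,2): R0 −= (-5/8)R2 → (1, 0, 0, 1/3, -7/9)
  clear (1,2): R1 −= (-1/2)R2 → (0, 1, 0, -1/3, 7/9)
  clear (3,2): R3 −= (-11/2)R2 → (0, 0, 0, 4/3, 14/9)
pivot(3,3)=4/3: scale R3 → (0, 0, 0, 1, 7/6)
  clear (0,3): R0 −= (1/3)R3 → (1, 0, 0, 0, -7/6)
  clear (1,3): R1 −= (-1/3)R3 → (0, 1, 0, 0, 7/6)
  clear (2,3): R2 −= (-2/3)R3 → (0, 0, 1, 0, 1/3)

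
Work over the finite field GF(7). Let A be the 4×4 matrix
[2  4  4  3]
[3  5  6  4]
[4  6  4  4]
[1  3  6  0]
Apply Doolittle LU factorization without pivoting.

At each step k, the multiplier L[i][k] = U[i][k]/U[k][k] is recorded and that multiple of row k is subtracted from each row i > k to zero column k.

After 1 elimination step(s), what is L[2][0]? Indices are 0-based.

L[2][0] = 2

Step 1: pivot at (0,0) is 2.
  row1 ← row1 − (5)·row0  ⇒  L[1][0]=5, U row1=(0, 6, 0, 3)
  row2 ← row2 − (2)·row0  ⇒  L[2][0]=2, U row2=(0, 5, 3, 5)
  row3 ← row3 − (4)·row0  ⇒  L[3][0]=4, U row3=(0, 1, 4, 2)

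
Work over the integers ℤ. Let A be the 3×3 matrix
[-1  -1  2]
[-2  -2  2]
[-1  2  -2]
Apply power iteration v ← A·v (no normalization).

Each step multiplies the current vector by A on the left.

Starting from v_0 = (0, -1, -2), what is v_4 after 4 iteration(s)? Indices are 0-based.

v_4 = (147, 236, -137)

v_0 = (0, -1, -2).
v_1 = A·v_0 = (-3, -2, 2).
v_2 = A·v_1 = (9, 14, -5).
v_3 = A·v_2 = (-33, -56, 29).
v_4 = A·v_3 = (147, 236, -137).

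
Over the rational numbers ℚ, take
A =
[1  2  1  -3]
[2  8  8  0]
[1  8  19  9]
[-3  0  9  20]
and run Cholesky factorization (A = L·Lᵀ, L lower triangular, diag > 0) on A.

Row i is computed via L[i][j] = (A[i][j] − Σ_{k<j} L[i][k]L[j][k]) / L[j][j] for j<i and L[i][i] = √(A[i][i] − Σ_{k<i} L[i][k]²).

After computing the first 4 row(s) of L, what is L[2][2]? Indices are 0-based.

Step 1: L[0][0] = √(1) = 1.
  L[1][0] = (2) / L[0][0] = 2.
Step 2: L[1][1] = √(4) = 2.
  L[2][0] = (1) / L[0][0] = 1.
  L[2][1] = (6) / L[1][1] = 3.
Step 3: L[2][2] = √(9) = 3.
  L[3][0] = (-3) / L[0][0] = -3.
  L[3][1] = (6) / L[1][1] = 3.
  L[3][2] = (3) / L[2][2] = 1.
Step 4: L[3][3] = √(1) = 1.

L[2][2] = 3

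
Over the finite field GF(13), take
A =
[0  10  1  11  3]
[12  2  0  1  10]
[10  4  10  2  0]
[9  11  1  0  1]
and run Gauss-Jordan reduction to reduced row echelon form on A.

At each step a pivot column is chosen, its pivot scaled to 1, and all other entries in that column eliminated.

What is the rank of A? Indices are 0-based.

rank = 4

pivot(0,0): swap R0↔R1
pivot(0,0)=12: scale R0 → (1, 11, 0, 12, 3)
  clear (2,0): R2 −= (10)R0 → (0, 11, 10, 12, 9)
  clear (3,0): R3 −= (9)R0 → (0, 3, 1, 9, 0)
pivot(1,1)=10: scale R1 → (0, 1, 4, 5, 12)
  clear (0,1): R0 −= (11)R1 → (1, 0, 8, 9, 1)
  clear (2,1): R2 −= (11)R1 → (0, 0, 5, 9, 7)
  clear (3,1): R3 −= (3)R1 → (0, 0, 2, 7, 3)
pivot(2,2)=5: scale R2 → (0, 0, 1, 7, 4)
  clear (0,2): R0 −= (8)R2 → (1, 0, 0, 5, 8)
  clear (1,2): R1 −= (4)R2 → (0, 1, 0, 3, 9)
  clear (3,2): R3 −= (2)R2 → (0, 0, 0, 6, 8)
pivot(3,3)=6: scale R3 → (0, 0, 0, 1, 10)
  clear (0,3): R0 −= (5)R3 → (1, 0, 0, 0, 10)
  clear (1,3): R1 −= (3)R3 → (0, 1, 0, 0, 5)
  clear (2,3): R2 −= (7)R3 → (0, 0, 1, 0, 12)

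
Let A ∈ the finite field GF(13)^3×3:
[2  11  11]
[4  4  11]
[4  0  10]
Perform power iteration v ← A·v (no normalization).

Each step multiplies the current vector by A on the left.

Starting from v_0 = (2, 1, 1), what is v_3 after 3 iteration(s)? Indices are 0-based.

v_3 = (1, 4, 3)

v_0 = (2, 1, 1).
v_1 = A·v_0 = (0, 10, 5).
v_2 = A·v_1 = (9, 4, 11).
v_3 = A·v_2 = (1, 4, 3).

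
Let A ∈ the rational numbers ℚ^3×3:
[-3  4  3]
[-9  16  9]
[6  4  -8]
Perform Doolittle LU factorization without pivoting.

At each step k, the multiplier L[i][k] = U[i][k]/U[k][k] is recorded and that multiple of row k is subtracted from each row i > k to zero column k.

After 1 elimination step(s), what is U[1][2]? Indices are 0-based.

[col 0] pivot -3
  R1 -= 3*R0 → (0, 4, 0)  (L[1][0] := 3)
  R2 -= -2*R0 → (0, 12, -2)  (L[2][0] := -2)

U[1][2] = 0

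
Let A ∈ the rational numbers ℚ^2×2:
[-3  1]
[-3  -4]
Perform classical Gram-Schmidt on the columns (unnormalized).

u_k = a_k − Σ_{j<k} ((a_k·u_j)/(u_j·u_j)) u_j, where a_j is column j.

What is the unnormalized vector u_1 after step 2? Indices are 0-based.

Step 1: u_0 = a_0 = (-3, -3).
Step 2: u_1 = a_1 − (1/2)·u_0 = (5/2, -5/2).

u_1 = (5/2, -5/2)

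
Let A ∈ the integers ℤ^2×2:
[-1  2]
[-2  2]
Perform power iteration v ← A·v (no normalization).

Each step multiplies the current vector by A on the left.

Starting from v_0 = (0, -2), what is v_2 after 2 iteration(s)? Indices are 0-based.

v_2 = (-4, 0)

v_0 = (0, -2).
v_1 = A·v_0 = (-4, -4).
v_2 = A·v_1 = (-4, 0).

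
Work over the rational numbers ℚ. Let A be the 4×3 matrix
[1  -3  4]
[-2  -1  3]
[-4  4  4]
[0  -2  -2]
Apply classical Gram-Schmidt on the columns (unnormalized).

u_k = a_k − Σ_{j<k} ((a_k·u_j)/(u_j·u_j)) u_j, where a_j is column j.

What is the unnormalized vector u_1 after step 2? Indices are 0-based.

Step 1: u_0 = a_0 = (1, -2, -4, 0).
Step 2: u_1 = a_1 − (-17/21)·u_0 = (-46/21, -55/21, 16/21, -2).

u_1 = (-46/21, -55/21, 16/21, -2)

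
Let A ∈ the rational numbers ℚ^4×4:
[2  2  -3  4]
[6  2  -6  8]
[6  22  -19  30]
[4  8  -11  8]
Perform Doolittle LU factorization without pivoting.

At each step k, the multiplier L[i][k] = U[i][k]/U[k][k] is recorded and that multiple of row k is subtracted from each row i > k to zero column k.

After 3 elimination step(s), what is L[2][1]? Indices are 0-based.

[col 0] pivot 2
  R1 -= 3*R0 → (0, -4, 3, -4)  (L[1][0] := 3)
  R2 -= 3*R0 → (0, 16, -10, 18)  (L[2][0] := 3)
  R3 -= 2*R0 → (0, 4, -5, 0)  (L[3][0] := 2)
[col 1] pivot -4
  R2 -= -4*R1 → (0, 0, 2, 2)  (L[2][1] := -4)
  R3 -= -1*R1 → (0, 0, -2, -4)  (L[3][1] := -1)
[col 2] pivot 2
  R3 -= -1*R2 → (0, 0, 0, -2)  (L[3][2] := -1)

L[2][1] = -4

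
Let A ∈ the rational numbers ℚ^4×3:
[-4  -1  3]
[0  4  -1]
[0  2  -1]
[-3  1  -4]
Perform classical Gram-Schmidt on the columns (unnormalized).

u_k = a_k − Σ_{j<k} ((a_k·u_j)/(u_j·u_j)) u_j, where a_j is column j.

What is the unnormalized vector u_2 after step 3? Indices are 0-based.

u_2 = (458/183, 751/549, 101/549, -1832/549)

Step 1: u_0 = a_0 = (-4, 0, 0, -3).
Step 2: u_1 = a_1 − (1/25)·u_0 = (-21/25, 4, 2, 28/25).
Step 3: u_2 = a_2 − (0)·u_0 − (-325/549)·u_1 = (458/183, 751/549, 101/549, -1832/549).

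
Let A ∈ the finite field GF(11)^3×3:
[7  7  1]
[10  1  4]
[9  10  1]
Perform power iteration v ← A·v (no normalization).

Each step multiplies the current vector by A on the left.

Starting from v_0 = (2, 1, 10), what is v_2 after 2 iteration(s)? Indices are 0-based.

v_0 = (2, 1, 10).
v_1 = A·v_0 = (9, 6, 5).
v_2 = A·v_1 = (0, 6, 3).

v_2 = (0, 6, 3)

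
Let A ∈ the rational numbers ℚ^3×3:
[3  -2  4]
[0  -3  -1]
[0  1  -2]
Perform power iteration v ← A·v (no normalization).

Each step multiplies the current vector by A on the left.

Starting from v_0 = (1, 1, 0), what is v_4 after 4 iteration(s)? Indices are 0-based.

v_0 = (1, 1, 0).
v_1 = A·v_0 = (1, -3, 1).
v_2 = A·v_1 = (13, 8, -5).
v_3 = A·v_2 = (3, -19, 18).
v_4 = A·v_3 = (119, 39, -55).

v_4 = (119, 39, -55)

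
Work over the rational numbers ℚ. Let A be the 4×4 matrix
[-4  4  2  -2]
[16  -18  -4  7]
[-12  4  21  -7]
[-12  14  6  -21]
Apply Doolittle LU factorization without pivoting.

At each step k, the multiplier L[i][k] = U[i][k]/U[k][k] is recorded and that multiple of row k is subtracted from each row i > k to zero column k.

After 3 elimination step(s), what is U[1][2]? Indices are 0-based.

U[1][2] = 4

[col 0] pivot -4
  R1 -= -4*R0 → (0, -2, 4, -1)  (L[1][0] := -4)
  R2 -= 3*R0 → (0, -8, 15, -1)  (L[2][0] := 3)
  R3 -= 3*R0 → (0, 2, 0, -15)  (L[3][0] := 3)
[col 1] pivot -2
  R2 -= 4*R1 → (0, 0, -1, 3)  (L[2][1] := 4)
  R3 -= -1*R1 → (0, 0, 4, -16)  (L[3][1] := -1)
[col 2] pivot -1
  R3 -= -4*R2 → (0, 0, 0, -4)  (L[3][2] := -4)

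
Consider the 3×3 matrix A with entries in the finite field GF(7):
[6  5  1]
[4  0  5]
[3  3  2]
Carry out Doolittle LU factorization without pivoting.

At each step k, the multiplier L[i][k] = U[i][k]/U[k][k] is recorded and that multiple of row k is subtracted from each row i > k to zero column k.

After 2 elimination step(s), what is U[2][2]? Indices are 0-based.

U[2][2] = 6

Step 1: pivot at (0,0) is 6.
  row1 ← row1 − (3)·row0  ⇒  L[1][0]=3, U row1=(0, 6, 2)
  row2 ← row2 − (4)·row0  ⇒  L[2][0]=4, U row2=(0, 4, 5)
Step 2: pivot at (1,1) is 6.
  row2 ← row2 − (3)·row1  ⇒  L[2][1]=3, U row2=(0, 0, 6)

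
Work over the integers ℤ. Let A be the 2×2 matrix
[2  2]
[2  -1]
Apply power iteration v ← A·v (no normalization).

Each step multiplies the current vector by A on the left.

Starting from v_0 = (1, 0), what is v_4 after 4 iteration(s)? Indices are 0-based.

v_0 = (1, 0).
v_1 = A·v_0 = (2, 2).
v_2 = A·v_1 = (8, 2).
v_3 = A·v_2 = (20, 14).
v_4 = A·v_3 = (68, 26).

v_4 = (68, 26)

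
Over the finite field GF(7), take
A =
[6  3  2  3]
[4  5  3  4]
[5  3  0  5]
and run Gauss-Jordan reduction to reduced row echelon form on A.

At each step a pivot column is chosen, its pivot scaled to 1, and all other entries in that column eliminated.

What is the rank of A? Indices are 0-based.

step 1: normalize row 0 (÷6) = (1, 4, 5, 4)
  row 1: subtract 4×row0 = (0, 3, 4, 2)
  row 2: subtract 5×row0 = (0, 4, 3, 6)
step 2: normalize row 1 (÷3) = (0, 1, 6, 3)
  row 0: subtract 4×row1 = (1, 0, 2, 6)
  row 2: subtract 4×row1 = (0, 0, 0, 1)
skip col 2 (zero from row 2)
step 3: normalize row 2 (÷1) = (0, 0, 0, 1)
  row 0: subtract 6×row2 = (1, 0, 2, 0)
  row 1: subtract 3×row2 = (0, 1, 6, 0)

rank = 3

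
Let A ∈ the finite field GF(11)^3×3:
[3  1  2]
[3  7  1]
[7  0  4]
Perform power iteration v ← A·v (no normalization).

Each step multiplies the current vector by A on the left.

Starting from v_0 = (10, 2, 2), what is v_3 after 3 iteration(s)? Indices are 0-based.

v_3 = (3, 1, 4)

v_0 = (10, 2, 2).
v_1 = A·v_0 = (3, 2, 1).
v_2 = A·v_1 = (2, 2, 3).
v_3 = A·v_2 = (3, 1, 4).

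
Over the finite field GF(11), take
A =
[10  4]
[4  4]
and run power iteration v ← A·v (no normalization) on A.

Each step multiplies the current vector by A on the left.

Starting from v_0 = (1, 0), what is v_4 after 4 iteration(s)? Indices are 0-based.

v_4 = (4, 5)

v_0 = (1, 0).
v_1 = A·v_0 = (10, 4).
v_2 = A·v_1 = (6, 1).
v_3 = A·v_2 = (9, 6).
v_4 = A·v_3 = (4, 5).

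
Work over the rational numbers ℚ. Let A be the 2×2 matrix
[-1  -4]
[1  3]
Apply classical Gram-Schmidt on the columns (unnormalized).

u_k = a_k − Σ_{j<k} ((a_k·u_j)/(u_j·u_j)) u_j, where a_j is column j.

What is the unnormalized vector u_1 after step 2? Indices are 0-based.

u_1 = (-1/2, -1/2)

Step 1: u_0 = a_0 = (-1, 1).
Step 2: u_1 = a_1 − (7/2)·u_0 = (-1/2, -1/2).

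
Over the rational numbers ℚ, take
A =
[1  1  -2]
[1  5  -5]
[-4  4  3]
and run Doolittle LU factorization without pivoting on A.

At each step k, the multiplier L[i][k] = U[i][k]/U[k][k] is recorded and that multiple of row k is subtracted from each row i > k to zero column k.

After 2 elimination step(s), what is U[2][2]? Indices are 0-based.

U[2][2] = 1

Step 1: pivot at (0,0) is 1.
  row1 ← row1 − (1)·row0  ⇒  L[1][0]=1, U row1=(0, 4, -3)
  row2 ← row2 − (-4)·row0  ⇒  L[2][0]=-4, U row2=(0, 8, -5)
Step 2: pivot at (1,1) is 4.
  row2 ← row2 − (2)·row1  ⇒  L[2][1]=2, U row2=(0, 0, 1)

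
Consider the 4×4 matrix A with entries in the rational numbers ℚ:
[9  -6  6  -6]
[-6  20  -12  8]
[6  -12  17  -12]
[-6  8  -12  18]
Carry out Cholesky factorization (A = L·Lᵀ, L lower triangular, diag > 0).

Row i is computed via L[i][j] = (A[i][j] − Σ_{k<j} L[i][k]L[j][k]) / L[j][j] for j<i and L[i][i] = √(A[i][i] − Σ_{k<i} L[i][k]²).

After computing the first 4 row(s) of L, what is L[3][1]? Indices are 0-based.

L[3][1] = 1

Step 1: L[0][0] = √(9) = 3.
  L[1][0] = (-6) / L[0][0] = -2.
Step 2: L[1][1] = √(16) = 4.
  L[2][0] = (6) / L[0][0] = 2.
  L[2][1] = (-8) / L[1][1] = -2.
Step 3: L[2][2] = √(9) = 3.
  L[3][0] = (-6) / L[0][0] = -2.
  L[3][1] = (4) / L[1][1] = 1.
  L[3][2] = (-6) / L[2][2] = -2.
Step 4: L[3][3] = √(9) = 3.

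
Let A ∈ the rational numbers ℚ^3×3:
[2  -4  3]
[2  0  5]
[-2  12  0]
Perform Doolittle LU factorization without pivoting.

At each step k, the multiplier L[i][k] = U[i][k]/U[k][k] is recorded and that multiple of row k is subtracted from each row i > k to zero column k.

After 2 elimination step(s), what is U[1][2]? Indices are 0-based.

U[1][2] = 2

k=0: U[0][0]=2
  eliminate (1,0): mult=1, new row 1: (0, 4, 2); set L[1][0]=1
  eliminate (2,0): mult=-1, new row 2: (0, 8, 3); set L[2][0]=-1
k=1: U[1][1]=4
  eliminate (2,1): mult=2, new row 2: (0, 0, -1); set L[2][1]=2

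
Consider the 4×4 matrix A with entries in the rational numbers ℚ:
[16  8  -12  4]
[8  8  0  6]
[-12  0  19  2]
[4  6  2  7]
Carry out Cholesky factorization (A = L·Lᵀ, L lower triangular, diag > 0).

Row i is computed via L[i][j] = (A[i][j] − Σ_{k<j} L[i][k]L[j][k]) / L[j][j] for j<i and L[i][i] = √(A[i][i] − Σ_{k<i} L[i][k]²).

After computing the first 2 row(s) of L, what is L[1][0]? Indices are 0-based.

L[1][0] = 2

Step 1: L[0][0] = √(16) = 4.
  L[1][0] = (8) / L[0][0] = 2.
Step 2: L[1][1] = √(4) = 2.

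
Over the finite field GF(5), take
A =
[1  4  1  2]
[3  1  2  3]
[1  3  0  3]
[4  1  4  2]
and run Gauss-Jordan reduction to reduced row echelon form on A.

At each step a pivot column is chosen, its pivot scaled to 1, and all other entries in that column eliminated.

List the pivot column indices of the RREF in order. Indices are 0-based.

step 1: normalize row 0 (÷1) = (1, 4, 1, 2)
  row 1: subtract 3×row0 = (0, 4, 4, 2)
  row 2: subtract 1×row0 = (0, 4, 4, 1)
  row 3: subtract 4×row0 = (0, 0, 0, 4)
step 2: normalize row 1 (÷4) = (0, 1, 1, 3)
  row 0: subtract 4×row1 = (1, 0, 2, 0)
  row 2: subtract 4×row1 = (0, 0, 0, 4)
skip col 2 (zero from row 2)
step 3: normalize row 2 (÷4) = (0, 0, 0, 1)
  row 1: subtract 3×row2 = (0, 1, 1, 0)
  row 3: subtract 4×row2 = (0, 0, 0, 0)

pivot columns: 0, 1, 3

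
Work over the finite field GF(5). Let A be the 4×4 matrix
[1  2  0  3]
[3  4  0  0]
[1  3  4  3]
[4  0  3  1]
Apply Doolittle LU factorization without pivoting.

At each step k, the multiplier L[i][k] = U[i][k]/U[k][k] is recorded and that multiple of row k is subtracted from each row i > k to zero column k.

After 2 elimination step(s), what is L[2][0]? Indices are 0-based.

k=0: U[0][0]=1
  eliminate (1,0): mult=3, new row 1: (0, 3, 0, 1); set L[1][0]=3
  eliminate (2,0): mult=1, new row 2: (0, 1, 4, 0); set L[2][0]=1
  eliminate (3,0): mult=4, new row 3: (0, 2, 3, 4); set L[3][0]=4
k=1: U[1][1]=3
  eliminate (2,1): mult=2, new row 2: (0, 0, 4, 3); set L[2][1]=2
  eliminate (3,1): mult=4, new row 3: (0, 0, 3, 0); set L[3][1]=4

L[2][0] = 1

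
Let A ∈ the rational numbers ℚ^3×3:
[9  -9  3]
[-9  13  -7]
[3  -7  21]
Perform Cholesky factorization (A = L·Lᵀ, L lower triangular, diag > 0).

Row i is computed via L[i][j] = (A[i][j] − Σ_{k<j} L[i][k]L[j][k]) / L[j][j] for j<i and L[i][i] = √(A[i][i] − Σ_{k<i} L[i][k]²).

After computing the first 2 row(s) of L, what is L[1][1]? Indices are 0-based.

Step 1: L[0][0] = √(9) = 3.
  L[1][0] = (-9) / L[0][0] = -3.
Step 2: L[1][1] = √(4) = 2.

L[1][1] = 2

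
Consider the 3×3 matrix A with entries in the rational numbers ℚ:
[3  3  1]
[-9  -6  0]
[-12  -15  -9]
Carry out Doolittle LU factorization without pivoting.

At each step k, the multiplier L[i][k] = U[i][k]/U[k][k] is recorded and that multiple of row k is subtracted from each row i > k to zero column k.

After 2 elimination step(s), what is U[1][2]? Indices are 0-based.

U[1][2] = 3

k=0: U[0][0]=3
  eliminate (1,0): mult=-3, new row 1: (0, 3, 3); set L[1][0]=-3
  eliminate (2,0): mult=-4, new row 2: (0, -3, -5); set L[2][0]=-4
k=1: U[1][1]=3
  eliminate (2,1): mult=-1, new row 2: (0, 0, -2); set L[2][1]=-1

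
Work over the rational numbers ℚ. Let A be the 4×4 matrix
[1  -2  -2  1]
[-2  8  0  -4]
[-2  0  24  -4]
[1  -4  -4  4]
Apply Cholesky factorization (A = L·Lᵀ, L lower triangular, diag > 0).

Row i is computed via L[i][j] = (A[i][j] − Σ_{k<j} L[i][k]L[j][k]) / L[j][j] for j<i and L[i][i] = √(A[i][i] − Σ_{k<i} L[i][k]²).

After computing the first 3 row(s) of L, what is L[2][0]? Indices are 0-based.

L[2][0] = -2

Step 1: L[0][0] = √(1) = 1.
  L[1][0] = (-2) / L[0][0] = -2.
Step 2: L[1][1] = √(4) = 2.
  L[2][0] = (-2) / L[0][0] = -2.
  L[2][1] = (-4) / L[1][1] = -2.
Step 3: L[2][2] = √(16) = 4.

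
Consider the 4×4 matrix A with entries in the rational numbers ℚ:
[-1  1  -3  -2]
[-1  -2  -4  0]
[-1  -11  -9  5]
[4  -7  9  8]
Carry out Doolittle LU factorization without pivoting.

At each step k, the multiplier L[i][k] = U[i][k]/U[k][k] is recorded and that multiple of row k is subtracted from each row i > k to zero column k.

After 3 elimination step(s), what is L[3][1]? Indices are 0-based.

Step 1: pivot at (0,0) is -1.
  row1 ← row1 − (1)·row0  ⇒  L[1][0]=1, U row1=(0, -3, -1, 2)
  row2 ← row2 − (1)·row0  ⇒  L[2][0]=1, U row2=(0, -12, -6, 7)
  row3 ← row3 − (-4)·row0  ⇒  L[3][0]=-4, U row3=(0, -3, -3, 0)
Step 2: pivot at (1,1) is -3.
  row2 ← row2 − (4)·row1  ⇒  L[2][1]=4, U row2=(0, 0, -2, -1)
  row3 ← row3 − (1)·row1  ⇒  L[3][1]=1, U row3=(0, 0, -2, -2)
Step 3: pivot at (2,2) is -2.
  row3 ← row3 − (1)·row2  ⇒  L[3][2]=1, U row3=(0, 0, 0, -1)

L[3][1] = 1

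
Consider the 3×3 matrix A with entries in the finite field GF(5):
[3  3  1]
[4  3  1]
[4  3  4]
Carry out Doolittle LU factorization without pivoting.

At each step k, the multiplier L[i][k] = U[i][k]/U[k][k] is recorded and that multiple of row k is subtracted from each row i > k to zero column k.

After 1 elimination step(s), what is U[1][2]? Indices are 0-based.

Step 1: pivot at (0,0) is 3.
  row1 ← row1 − (3)·row0  ⇒  L[1][0]=3, U row1=(0, 4, 3)
  row2 ← row2 − (3)·row0  ⇒  L[2][0]=3, U row2=(0, 4, 1)

U[1][2] = 3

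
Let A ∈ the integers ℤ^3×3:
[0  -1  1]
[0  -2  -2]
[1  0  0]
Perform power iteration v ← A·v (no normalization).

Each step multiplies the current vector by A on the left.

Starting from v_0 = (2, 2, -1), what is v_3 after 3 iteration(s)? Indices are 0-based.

v_3 = (-3, 6, 4)

v_0 = (2, 2, -1).
v_1 = A·v_0 = (-3, -2, 2).
v_2 = A·v_1 = (4, 0, -3).
v_3 = A·v_2 = (-3, 6, 4).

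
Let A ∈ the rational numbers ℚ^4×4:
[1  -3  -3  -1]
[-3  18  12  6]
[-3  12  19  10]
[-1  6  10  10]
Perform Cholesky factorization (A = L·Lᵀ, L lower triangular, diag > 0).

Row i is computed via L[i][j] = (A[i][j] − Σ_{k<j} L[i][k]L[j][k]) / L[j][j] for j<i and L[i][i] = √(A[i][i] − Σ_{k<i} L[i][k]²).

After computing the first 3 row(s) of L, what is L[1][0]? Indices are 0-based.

L[1][0] = -3

Step 1: L[0][0] = √(1) = 1.
  L[1][0] = (-3) / L[0][0] = -3.
Step 2: L[1][1] = √(9) = 3.
  L[2][0] = (-3) / L[0][0] = -3.
  L[2][1] = (3) / L[1][1] = 1.
Step 3: L[2][2] = √(9) = 3.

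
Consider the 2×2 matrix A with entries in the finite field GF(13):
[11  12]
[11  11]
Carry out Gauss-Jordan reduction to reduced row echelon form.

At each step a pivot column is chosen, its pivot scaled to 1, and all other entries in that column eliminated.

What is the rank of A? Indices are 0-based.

rank = 2

step 1: normalize row 0 (÷11) = (1, 7)
  row 1: subtract 11×row0 = (0, 12)
step 2: normalize row 1 (÷12) = (0, 1)
  row 0: subtract 7×row1 = (1, 0)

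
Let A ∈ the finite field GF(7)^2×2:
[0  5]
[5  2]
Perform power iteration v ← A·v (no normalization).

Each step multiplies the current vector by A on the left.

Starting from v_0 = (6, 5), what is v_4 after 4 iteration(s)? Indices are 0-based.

v_4 = (1, 0)

v_0 = (6, 5).
v_1 = A·v_0 = (4, 5).
v_2 = A·v_1 = (4, 2).
v_3 = A·v_2 = (3, 3).
v_4 = A·v_3 = (1, 0).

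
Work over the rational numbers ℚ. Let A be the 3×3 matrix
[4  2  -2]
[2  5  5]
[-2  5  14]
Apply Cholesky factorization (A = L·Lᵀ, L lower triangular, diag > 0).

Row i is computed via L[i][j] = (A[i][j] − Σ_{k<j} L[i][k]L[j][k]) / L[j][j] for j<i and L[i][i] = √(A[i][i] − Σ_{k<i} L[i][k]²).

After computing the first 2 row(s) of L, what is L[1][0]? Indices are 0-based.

Step 1: L[0][0] = √(4) = 2.
  L[1][0] = (2) / L[0][0] = 1.
Step 2: L[1][1] = √(4) = 2.

L[1][0] = 1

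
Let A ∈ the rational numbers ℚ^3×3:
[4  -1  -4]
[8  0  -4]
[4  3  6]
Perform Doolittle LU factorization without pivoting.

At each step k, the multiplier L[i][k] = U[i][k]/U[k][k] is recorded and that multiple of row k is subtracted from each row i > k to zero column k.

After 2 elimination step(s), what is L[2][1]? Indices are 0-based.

L[2][1] = 2

k=0: U[0][0]=4
  eliminate (1,0): mult=2, new row 1: (0, 2, 4); set L[1][0]=2
  eliminate (2,0): mult=1, new row 2: (0, 4, 10); set L[2][0]=1
k=1: U[1][1]=2
  eliminate (2,1): mult=2, new row 2: (0, 0, 2); set L[2][1]=2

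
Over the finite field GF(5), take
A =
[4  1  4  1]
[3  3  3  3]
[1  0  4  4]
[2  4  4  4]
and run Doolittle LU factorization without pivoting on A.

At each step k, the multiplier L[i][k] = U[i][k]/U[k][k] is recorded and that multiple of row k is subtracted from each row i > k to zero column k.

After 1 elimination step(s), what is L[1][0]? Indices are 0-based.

L[1][0] = 2

k=0: U[0][0]=4
  eliminate (1,0): mult=2, new row 1: (0, 1, 0, 1); set L[1][0]=2
  eliminate (2,0): mult=4, new row 2: (0, 1, 3, 0); set L[2][0]=4
  eliminate (3,0): mult=3, new row 3: (0, 1, 2, 1); set L[3][0]=3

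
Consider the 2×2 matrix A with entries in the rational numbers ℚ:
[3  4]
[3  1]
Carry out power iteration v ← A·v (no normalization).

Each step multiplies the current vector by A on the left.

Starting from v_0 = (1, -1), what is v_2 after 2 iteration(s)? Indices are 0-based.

v_0 = (1, -1).
v_1 = A·v_0 = (-1, 2).
v_2 = A·v_1 = (5, -1).

v_2 = (5, -1)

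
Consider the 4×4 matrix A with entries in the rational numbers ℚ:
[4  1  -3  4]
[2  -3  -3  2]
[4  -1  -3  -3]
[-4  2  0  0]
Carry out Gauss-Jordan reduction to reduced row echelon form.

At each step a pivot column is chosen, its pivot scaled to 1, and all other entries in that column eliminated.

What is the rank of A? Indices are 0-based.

rank = 4

step 1: normalize row 0 (÷4) = (1, 1/4, -3/4, 1)
  row 1: subtract 2×row0 = (0, -7/2, -3/2, 0)
  row 2: subtract 4×row0 = (0, -2, 0, -7)
  row 3: subtract -4×row0 = (0, 3, -3, 4)
step 2: normalize row 1 (÷-7/2) = (0, 1, 3/7, 0)
  row 0: subtract 1/4×row1 = (1, 0, -6/7, 1)
  row 2: subtract -2×row1 = (0, 0, 6/7, -7)
  row 3: subtract 3×row1 = (0, 0, -30/7, 4)
step 3: normalize row 2 (÷6/7) = (0, 0, 1, -49/6)
  row 0: subtract -6/7×row2 = (1, 0, 0, -6)
  row 1: subtract 3/7×row2 = (0, 1, 0, 7/2)
  row 3: subtract -30/7×row2 = (0, 0, 0, -31)
step 4: normalize row 3 (÷-31) = (0, 0, 0, 1)
  row 0: subtract -6×row3 = (1, 0, 0, 0)
  row 1: subtract 7/2×row3 = (0, 1, 0, 0)
  row 2: subtract -49/6×row3 = (0, 0, 1, 0)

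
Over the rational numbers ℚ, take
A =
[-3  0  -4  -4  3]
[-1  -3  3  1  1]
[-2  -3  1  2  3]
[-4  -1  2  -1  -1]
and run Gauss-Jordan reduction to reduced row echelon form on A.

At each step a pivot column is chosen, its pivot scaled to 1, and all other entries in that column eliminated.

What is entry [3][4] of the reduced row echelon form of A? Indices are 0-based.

M[3][4] = 23/145

[1] R0 /= -3  ⇒  (1, 0, 4/3, 4/3, -1)
     R1 -= -1·R0  ⇒  (0, -3, 13/3, 7/3, 0)
     R2 -= -2·R0  ⇒  (0, -3, 11/3, 14/3, 1)
     R3 -= -4·R0  ⇒  (0, -1, 22/3, 13/3, -5)
[2] R1 /= -3  ⇒  (0, 1, -13/9, -7/9, 0)
     R2 -= -3·R1  ⇒  (0, 0, -2/3, 7/3, 1)
     R3 -= -1·R1  ⇒  (0, 0, 53/9, 32/9, -5)
[3] R2 /= -2/3  ⇒  (0, 0, 1, -7/2, -3/2)
     R0 -= 4/3·R2  ⇒  (1, 0, 0, 6, 1)
     R1 -= -13/9·R2  ⇒  (0, 1, 0, -35/6, -13/6)
     R3 -= 53/9·R2  ⇒  (0, 0, 0, 145/6, 23/6)
[4] R3 /= 145/6  ⇒  (0, 0, 0, 1, 23/145)
     R0 -= 6·R3  ⇒  (1, 0, 0, 0, 7/145)
     R1 -= -35/6·R3  ⇒  (0, 1, 0, 0, -36/29)
     R2 -= -7/2·R3  ⇒  (0, 0, 1, 0, -137/145)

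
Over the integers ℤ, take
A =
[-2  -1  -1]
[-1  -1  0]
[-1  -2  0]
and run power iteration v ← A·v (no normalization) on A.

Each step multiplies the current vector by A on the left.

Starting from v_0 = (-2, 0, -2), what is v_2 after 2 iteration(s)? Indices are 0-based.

v_0 = (-2, 0, -2).
v_1 = A·v_0 = (6, 2, 2).
v_2 = A·v_1 = (-16, -8, -10).

v_2 = (-16, -8, -10)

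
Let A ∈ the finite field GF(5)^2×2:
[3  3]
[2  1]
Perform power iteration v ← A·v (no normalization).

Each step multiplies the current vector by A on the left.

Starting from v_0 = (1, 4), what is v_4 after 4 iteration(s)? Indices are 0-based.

v_0 = (1, 4).
v_1 = A·v_0 = (0, 1).
v_2 = A·v_1 = (3, 1).
v_3 = A·v_2 = (2, 2).
v_4 = A·v_3 = (2, 1).

v_4 = (2, 1)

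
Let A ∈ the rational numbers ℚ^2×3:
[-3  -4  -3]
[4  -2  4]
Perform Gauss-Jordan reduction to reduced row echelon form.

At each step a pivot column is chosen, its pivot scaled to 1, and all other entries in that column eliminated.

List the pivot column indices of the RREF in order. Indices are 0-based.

[1] R0 /= -3  ⇒  (1, 4/3, 1)
     R1 -= 4·R0  ⇒  (0, -22/3, 0)
[2] R1 /= -22/3  ⇒  (0, 1, 0)
     R0 -= 4/3·R1  ⇒  (1, 0, 1)

pivot columns: 0, 1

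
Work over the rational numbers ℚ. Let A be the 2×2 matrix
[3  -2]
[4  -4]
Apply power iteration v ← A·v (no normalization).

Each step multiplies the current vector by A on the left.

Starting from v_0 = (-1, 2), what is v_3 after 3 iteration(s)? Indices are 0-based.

v_0 = (-1, 2).
v_1 = A·v_0 = (-7, -12).
v_2 = A·v_1 = (3, 20).
v_3 = A·v_2 = (-31, -68).

v_3 = (-31, -68)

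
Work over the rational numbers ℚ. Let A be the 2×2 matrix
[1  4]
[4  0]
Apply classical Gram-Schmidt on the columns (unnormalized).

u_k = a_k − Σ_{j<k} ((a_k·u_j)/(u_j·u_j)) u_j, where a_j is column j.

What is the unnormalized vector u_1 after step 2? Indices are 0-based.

Step 1: u_0 = a_0 = (1, 4).
Step 2: u_1 = a_1 − (4/17)·u_0 = (64/17, -16/17).

u_1 = (64/17, -16/17)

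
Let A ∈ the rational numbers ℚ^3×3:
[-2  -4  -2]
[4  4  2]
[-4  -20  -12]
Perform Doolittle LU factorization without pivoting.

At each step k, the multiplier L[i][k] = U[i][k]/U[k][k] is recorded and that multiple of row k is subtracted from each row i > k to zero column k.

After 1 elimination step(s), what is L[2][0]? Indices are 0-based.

L[2][0] = 2

Step 1: pivot at (0,0) is -2.
  row1 ← row1 − (-2)·row0  ⇒  L[1][0]=-2, U row1=(0, -4, -2)
  row2 ← row2 − (2)·row0  ⇒  L[2][0]=2, U row2=(0, -12, -8)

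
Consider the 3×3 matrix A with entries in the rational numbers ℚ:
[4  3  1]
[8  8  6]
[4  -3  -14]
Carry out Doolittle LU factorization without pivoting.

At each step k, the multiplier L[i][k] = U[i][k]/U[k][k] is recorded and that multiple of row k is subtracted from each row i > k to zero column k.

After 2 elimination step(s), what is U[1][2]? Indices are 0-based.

U[1][2] = 4

[col 0] pivot 4
  R1 -= 2*R0 → (0, 2, 4)  (L[1][0] := 2)
  R2 -= 1*R0 → (0, -6, -15)  (L[2][0] := 1)
[col 1] pivot 2
  R2 -= -3*R1 → (0, 0, -3)  (L[2][1] := -3)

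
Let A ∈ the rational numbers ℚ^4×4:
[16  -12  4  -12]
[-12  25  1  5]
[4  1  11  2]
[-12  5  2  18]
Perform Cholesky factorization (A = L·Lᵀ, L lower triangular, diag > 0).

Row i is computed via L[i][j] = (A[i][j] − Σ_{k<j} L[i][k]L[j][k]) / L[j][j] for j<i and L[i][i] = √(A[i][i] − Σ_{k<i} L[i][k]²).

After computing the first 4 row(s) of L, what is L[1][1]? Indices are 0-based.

L[1][1] = 4

Step 1: L[0][0] = √(16) = 4.
  L[1][0] = (-12) / L[0][0] = -3.
Step 2: L[1][1] = √(16) = 4.
  L[2][0] = (4) / L[0][0] = 1.
  L[2][1] = (4) / L[1][1] = 1.
Step 3: L[2][2] = √(9) = 3.
  L[3][0] = (-12) / L[0][0] = -3.
  L[3][1] = (-4) / L[1][1] = -1.
  L[3][2] = (6) / L[2][2] = 2.
Step 4: L[3][3] = √(4) = 2.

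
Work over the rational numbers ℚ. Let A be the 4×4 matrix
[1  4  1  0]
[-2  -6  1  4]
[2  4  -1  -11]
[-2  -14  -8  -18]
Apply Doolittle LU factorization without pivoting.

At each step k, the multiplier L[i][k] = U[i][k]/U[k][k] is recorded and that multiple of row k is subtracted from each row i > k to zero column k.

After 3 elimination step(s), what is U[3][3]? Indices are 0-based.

[col 0] pivot 1
  R1 -= -2*R0 → (0, 2, 3, 4)  (L[1][0] := -2)
  R2 -= 2*R0 → (0, -4, -3, -11)  (L[2][0] := 2)
  R3 -= -2*R0 → (0, -6, -6, -18)  (L[3][0] := -2)
[col 1] pivot 2
  R2 -= -2*R1 → (0, 0, 3, -3)  (L[2][1] := -2)
  R3 -= -3*R1 → (0, 0, 3, -6)  (L[3][1] := -3)
[col 2] pivot 3
  R3 -= 1*R2 → (0, 0, 0, -3)  (L[3][2] := 1)

U[3][3] = -3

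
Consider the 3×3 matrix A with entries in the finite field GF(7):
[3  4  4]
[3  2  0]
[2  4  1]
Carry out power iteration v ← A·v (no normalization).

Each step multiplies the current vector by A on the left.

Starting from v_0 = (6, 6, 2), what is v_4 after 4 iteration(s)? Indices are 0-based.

v_4 = (0, 4, 3)

v_0 = (6, 6, 2).
v_1 = A·v_0 = (1, 2, 3).
v_2 = A·v_1 = (2, 0, 6).
v_3 = A·v_2 = (2, 6, 3).
v_4 = A·v_3 = (0, 4, 3).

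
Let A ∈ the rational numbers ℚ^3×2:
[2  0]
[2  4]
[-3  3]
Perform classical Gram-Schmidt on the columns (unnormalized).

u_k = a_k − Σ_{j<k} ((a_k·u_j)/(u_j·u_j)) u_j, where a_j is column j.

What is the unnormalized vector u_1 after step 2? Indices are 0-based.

u_1 = (2/17, 70/17, 48/17)

Step 1: u_0 = a_0 = (2, 2, -3).
Step 2: u_1 = a_1 − (-1/17)·u_0 = (2/17, 70/17, 48/17).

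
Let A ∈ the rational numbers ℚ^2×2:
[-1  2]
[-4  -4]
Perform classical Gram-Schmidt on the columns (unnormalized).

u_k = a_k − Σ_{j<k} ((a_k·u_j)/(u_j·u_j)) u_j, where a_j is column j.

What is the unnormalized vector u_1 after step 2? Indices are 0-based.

Step 1: u_0 = a_0 = (-1, -4).
Step 2: u_1 = a_1 − (14/17)·u_0 = (48/17, -12/17).

u_1 = (48/17, -12/17)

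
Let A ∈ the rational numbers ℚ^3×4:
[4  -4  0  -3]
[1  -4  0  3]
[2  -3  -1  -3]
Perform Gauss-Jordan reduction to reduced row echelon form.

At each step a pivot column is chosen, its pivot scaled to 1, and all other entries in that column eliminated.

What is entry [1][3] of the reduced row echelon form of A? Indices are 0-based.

M[1][3] = -5/4

[1] R0 /= 4  ⇒  (1, -1, 0, -3/4)
     R1 -= 1·R0  ⇒  (0, -3, 0, 15/4)
     R2 -= 2·R0  ⇒  (0, -1, -1, -3/2)
[2] R1 /= -3  ⇒  (0, 1, 0, -5/4)
     R0 -= -1·R1  ⇒  (1, 0, 0, -2)
     R2 -= -1·R1  ⇒  (0, 0, -1, -11/4)
[3] R2 /= -1  ⇒  (0, 0, 1, 11/4)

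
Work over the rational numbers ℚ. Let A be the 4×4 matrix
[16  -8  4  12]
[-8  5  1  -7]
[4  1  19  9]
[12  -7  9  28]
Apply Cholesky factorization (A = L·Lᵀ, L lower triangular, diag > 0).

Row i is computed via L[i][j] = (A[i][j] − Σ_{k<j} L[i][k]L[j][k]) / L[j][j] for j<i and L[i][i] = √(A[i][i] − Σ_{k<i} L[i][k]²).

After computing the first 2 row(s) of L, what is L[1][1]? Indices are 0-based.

L[1][1] = 1

Step 1: L[0][0] = √(16) = 4.
  L[1][0] = (-8) / L[0][0] = -2.
Step 2: L[1][1] = √(1) = 1.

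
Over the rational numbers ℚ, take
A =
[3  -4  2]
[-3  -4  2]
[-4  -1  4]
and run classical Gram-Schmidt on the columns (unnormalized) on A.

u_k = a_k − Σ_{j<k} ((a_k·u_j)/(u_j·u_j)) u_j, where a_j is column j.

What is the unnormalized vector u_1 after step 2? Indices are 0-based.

Step 1: u_0 = a_0 = (3, -3, -4).
Step 2: u_1 = a_1 − (2/17)·u_0 = (-74/17, -62/17, -9/17).

u_1 = (-74/17, -62/17, -9/17)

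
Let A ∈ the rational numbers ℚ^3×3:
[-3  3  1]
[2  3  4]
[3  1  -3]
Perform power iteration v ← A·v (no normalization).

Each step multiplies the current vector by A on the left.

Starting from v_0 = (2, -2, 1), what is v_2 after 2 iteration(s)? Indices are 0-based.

v_0 = (2, -2, 1).
v_1 = A·v_0 = (-11, 2, 1).
v_2 = A·v_1 = (40, -12, -34).

v_2 = (40, -12, -34)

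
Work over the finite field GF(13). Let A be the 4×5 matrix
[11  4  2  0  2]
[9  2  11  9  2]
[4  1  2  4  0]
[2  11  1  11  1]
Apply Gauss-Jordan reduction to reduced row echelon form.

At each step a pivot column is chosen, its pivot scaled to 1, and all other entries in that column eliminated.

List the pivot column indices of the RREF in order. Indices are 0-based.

pivot columns: 0, 1, 2, 3

pivot(0,0)=11: scale R0 → (1, 11, 12, 0, 12)
  clear (1,0): R1 −= (9)R0 → (0, 7, 7, 9, 11)
  clear (2,0): R2 −= (4)R0 → (0, 9, 6, 4, 4)
  clear (3,0): R3 −= (2)R0 → (0, 2, 3, 11, 3)
pivot(1,1)=7: scale R1 → (0, 1, 1, 5, 9)
  clear (0,1): R0 −= (11)R1 → (1, 0, 1, 10, 4)
  clear (2,1): R2 −= (9)R1 → (0, 0, 10, 11, 1)
  clear (3,1): R3 −= (2)R1 → (0, 0, 1, 1, 11)
pivot(2,2)=10: scale R2 → (0, 0, 1, 5, 4)
  clear (0,2): R0 −= (1)R2 → (1, 0, 0, 5, 0)
  clear (1,2): R1 −= (1)R2 → (0, 1, 0, 0, 5)
  clear (3,2): R3 −= (1)R2 → (0, 0, 0, 9, 7)
pivot(3,3)=9: scale R3 → (0, 0, 0, 1, 8)
  clear (0,3): R0 −= (5)R3 → (1, 0, 0, 0, 12)
  clear (2,3): R2 −= (5)R3 → (0, 0, 1, 0, 3)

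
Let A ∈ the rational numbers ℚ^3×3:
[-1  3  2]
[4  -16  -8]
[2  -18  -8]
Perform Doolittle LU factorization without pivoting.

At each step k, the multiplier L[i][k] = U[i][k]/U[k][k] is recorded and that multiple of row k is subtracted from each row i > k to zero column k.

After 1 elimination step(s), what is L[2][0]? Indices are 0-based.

Step 1: pivot at (0,0) is -1.
  row1 ← row1 − (-4)·row0  ⇒  L[1][0]=-4, U row1=(0, -4, 0)
  row2 ← row2 − (-2)·row0  ⇒  L[2][0]=-2, U row2=(0, -12, -4)

L[2][0] = -2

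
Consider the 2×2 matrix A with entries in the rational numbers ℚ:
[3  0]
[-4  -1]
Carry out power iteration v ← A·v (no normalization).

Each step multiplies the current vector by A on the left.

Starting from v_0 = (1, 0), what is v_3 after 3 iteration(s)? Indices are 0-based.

v_0 = (1, 0).
v_1 = A·v_0 = (3, -4).
v_2 = A·v_1 = (9, -8).
v_3 = A·v_2 = (27, -28).

v_3 = (27, -28)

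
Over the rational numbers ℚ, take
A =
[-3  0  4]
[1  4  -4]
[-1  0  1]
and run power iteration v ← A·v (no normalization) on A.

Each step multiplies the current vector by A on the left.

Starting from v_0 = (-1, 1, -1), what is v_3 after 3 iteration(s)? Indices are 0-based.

v_0 = (-1, 1, -1).
v_1 = A·v_0 = (-1, 7, 0).
v_2 = A·v_1 = (3, 27, 1).
v_3 = A·v_2 = (-5, 107, -2).

v_3 = (-5, 107, -2)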